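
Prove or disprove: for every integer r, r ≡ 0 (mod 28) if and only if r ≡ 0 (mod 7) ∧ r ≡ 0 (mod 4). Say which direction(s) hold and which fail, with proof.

(⇒) Suppose r ≡ 0 (mod 28); write r = 28j + 0. Since 7 ∣ 28, reducing mod 7 gives r ≡ 0 (mod 7); since 4 ∣ 28, reducing mod 4 gives r ≡ 0 (mod 4).

(⇐) Conversely, if r ≡ 0 (mod 7) and r ≡ 0 (mod 4), then by the Chinese remainder theorem r ≡ 0 (mod 28). This is exactly r ≡ 0 (mod 28).

Equivalent; both directions hold.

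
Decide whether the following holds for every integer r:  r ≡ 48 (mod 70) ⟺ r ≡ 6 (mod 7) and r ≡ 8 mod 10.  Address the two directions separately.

(→) Suppose r ≡ 48 (mod 70); write r = 70j + 48. Since 7 ∣ 70, reducing mod 7 gives r ≡ 48 ≡ 6 (mod 7); since 10 ∣ 70, reducing mod 10 gives r ≡ 48 ≡ 8 (mod 10).

(←) Conversely, if r ≡ 6 (mod 7) and r ≡ 8 (mod 10), then by the Chinese remainder theorem r ≡ 48 (mod 70). This is exactly r ≡ 48 (mod 70).

The biconditional holds.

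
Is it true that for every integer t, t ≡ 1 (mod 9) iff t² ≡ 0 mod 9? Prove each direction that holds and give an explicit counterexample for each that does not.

Neither direction holds.

[⇒] This fails: take t = 1. Then 1 ≡ 1 (mod 9), but 1² = 1 ≡ 1 (mod 9), not 0.

[⇐] This fails: take t = 0. Then 0² = 0 ≡ 0 (mod 9), yet 0 ≡ 0 (mod 9), not 1.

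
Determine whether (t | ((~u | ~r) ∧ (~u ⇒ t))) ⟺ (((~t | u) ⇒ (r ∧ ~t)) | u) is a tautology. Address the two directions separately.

(⇒) Assume the antecedent. If u is true, ((~t | u) ⇒ (r ∧ ~t)) | u reduces to true regardless of the other variables. If u is false, the antecedent forces (u = F, r = F, t = T) or (u = F, r = T, t = T), and ((~t | u) ⇒ (r ∧ ~t)) | u holds there. Either way ((~t | u) ⇒ (r ∧ ~t)) | u holds.

(⇐) This fails. Under u = F, r = T, t = F, the left side is false but the right side is true.

The forward direction holds; the converse fails.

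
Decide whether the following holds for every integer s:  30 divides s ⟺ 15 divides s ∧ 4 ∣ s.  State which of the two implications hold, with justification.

Forward direction. This fails: take s = 30. Certainly 30 ∣ 30, but 4 ∤ 30.

Converse. Suppose 15 ∣ s and 4 ∣ s. Any common multiple of 15 and 4 is a multiple of their lcm; here gcd(15, 4) = 1, so lcm(15, 4) = 15·4 = 60, so 60 ∣ s. Since 30 ∣ 60, it follows that 30 ∣ s.

Not equivalent: only (⇐) holds.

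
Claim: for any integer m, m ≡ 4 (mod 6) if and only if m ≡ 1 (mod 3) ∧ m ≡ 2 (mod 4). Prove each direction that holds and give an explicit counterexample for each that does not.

Only the converse holds.

Converse. If m ≡ 1 (mod 3) and m ≡ 2 (mod 4), then by the Chinese remainder theorem m ≡ 10 (mod 12). Since 10 ≡ 4 (mod 6) and 6 ∣ 12, we get m ≡ 4 (mod 6).

Forward direction. This fails: m = 4 gives 4 ≡ 4 (mod 6) but 4 ≡ 0 (mod 4), so the conjunction on the right does not hold.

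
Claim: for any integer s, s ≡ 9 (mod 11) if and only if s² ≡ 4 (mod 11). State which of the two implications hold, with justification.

(⇒) Suppose s ≡ 9 (mod 11). Write s = 11j + 9. Then (11j + 9)² = 121j² + 198j + 81 = 11(11j² + 18j + 7) + 4, so s² ≡ 4 (mod 11).

(⇐) This fails: take s = 2. Then 2² = 4 ≡ 4 (mod 11), yet 2 ≡ 2 (mod 11), not 9.

(⇒) holds; (⇐) fails.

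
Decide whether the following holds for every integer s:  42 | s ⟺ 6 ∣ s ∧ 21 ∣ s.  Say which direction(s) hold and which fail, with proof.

Forward direction. If 42 ∣ s, write s = 42q. Since 42 = 7·6, s = 6·(7q), so 6 ∣ s; and since 42 = 2·21, s = 21·(2q), so 21 ∣ s.

Converse. Suppose 6 ∣ s and 21 ∣ s. Any common multiple of 6 and 21 is a multiple of their lcm; here lcm(6, 21) = 6·21/gcd(6, 21) = 126/3 = 42, so 42 ∣ s.

Both implications hold.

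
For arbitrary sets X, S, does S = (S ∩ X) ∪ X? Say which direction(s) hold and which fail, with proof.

(⊆) fails and (⊇) fails.

Forward inclusion. This inclusion fails. Take X = ∅, S = {1}; then 1 ∈ S but 1 ∉ (S ∩ X) ∪ X.

Reverse inclusion. This inclusion fails. Take X = {1}, S = ∅; then 1 ∈ (S ∩ X) ∪ X but 1 ∉ S.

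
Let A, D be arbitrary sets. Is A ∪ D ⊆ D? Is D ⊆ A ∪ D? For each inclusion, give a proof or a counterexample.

Reverse inclusion. Let x ∈ D. Then either x ∈ D and x ∉ A; or x ∈ A ∩ D. In each case x ∈ A ∪ D, so D ⊆ A ∪ D.

Forward inclusion. This inclusion fails. Take A = {1}, D = ∅; then 1 ∈ A ∪ D but 1 ∉ D.

The sets are not equal: only the reverse inclusion holds.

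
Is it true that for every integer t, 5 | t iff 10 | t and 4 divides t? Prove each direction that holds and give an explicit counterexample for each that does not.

Only the converse holds.

(⇒) This fails: take t = 5. Certainly 5 ∣ 5, but 10 ∤ 5.

(⇐) Suppose 10 ∣ t and 4 ∣ t. Any common multiple of 10 and 4 is a multiple of their lcm; here lcm(10, 4) = 10·4/gcd(10, 4) = 40/2 = 20, so 20 ∣ t. Since 5 ∣ 20, it follows that 5 ∣ t.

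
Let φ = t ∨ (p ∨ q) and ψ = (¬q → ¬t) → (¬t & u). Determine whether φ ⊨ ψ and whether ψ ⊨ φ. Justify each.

Neither implication holds.

Forward direction. This fails. Under q = T, u = F, p = F, t = F, the left side is true but the right side is false.

Converse. This fails. Under q = F, u = T, p = F, t = F, the left side is false but the right side is true.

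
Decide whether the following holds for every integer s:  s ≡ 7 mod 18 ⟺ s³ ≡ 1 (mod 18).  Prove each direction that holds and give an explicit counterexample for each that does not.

Only the forward implication holds.

(→) Suppose s ≡ 7 mod 18. Write s = 18j + 7. Then (18j + 7)³ = 5832j³ + 6804j² + 2646j + 343 = 18(324j³ + 378j² + 147j + 19) + 1, so s³ ≡ 1 (mod 18).

(←) This fails: take s = 1. Then 1³ = 1 ≡ 1 (mod 18), yet 1 ≡ 1 (mod 18), not 7.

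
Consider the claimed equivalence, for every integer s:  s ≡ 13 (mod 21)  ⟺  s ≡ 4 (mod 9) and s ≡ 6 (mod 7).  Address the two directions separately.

(⟹) This fails: s = 34 gives 34 ≡ 13 (mod 21) but 34 ≡ 7 (mod 9), so the conjunction on the right does not hold.

(⟸) Conversely, if s ≡ 4 (mod 9) and s ≡ 6 (mod 7), then by the Chinese remainder theorem s ≡ 13 (mod 63). Since 13 ≡ 13 (mod 21) and 21 ∣ 63, we get s ≡ 13 (mod 21).

(⇒) fails; (⇐) holds.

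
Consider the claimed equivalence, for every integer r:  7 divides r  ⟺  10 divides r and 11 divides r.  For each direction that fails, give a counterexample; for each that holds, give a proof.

(⇒) This fails: take r = 7. Certainly 7 ∣ 7, but 10 ∤ 7.

(⇐) This fails: take r = 110. Both 10 ∣ 110 and 11 ∣ 110, yet 110 is not a multiple of 7 (since 110 = 15·7 + 5), so 7 ∤ 110.

Neither direction holds.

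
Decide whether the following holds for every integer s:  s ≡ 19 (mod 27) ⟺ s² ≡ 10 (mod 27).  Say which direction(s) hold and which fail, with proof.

(→) Suppose s ≡ 19 (mod 27). Write s = 27j + 19. Then (27j + 19)² = 729j² + 1026j + 361 = 27(27j² + 38j + 13) + 10, so s² ≡ 10 (mod 27).

(←) This fails: take s = 8. Then 8² = 64 ≡ 10 (mod 27), yet 8 ≡ 8 (mod 27), not 19.

Only the forward implication holds.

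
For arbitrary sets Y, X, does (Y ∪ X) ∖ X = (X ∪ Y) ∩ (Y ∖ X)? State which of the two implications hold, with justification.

Reverse inclusion. Let x ∈ (X ∪ Y) ∩ (Y ∖ X). Then x ∈ Y and x ∉ X, from which x ∈ (Y ∪ X) ∖ X.

Forward inclusion. Let x ∈ (Y ∪ X) ∖ X. Then x ∈ Y and x ∉ X, from which x ∈ (X ∪ Y) ∩ (Y ∖ X).

Both inclusions hold; the sets are equal.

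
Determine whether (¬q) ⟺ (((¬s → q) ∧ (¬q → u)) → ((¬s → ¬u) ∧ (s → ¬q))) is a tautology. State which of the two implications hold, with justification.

Only the forward implication holds.

(⇒) Assume the antecedent. If s is true, the antecedent forces (s = T, q = F, u = F) or (s = T, q = F, u = T), and the consequent holds there. If s is false, the antecedent forces (s = F, q = F, u = F) or (s = F, q = F, u = T), and the consequent holds there. Either way the consequent holds.

(⇐) This fails. Under s = F, q = T, u = F, the left side is false but the right side is true.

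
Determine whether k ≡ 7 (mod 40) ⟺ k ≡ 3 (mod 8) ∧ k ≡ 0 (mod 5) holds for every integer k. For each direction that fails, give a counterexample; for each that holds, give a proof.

Forward direction. This fails: k = 7 gives 7 ≡ 7 (mod 40) but 7 ≡ 7 (mod 8), so the conjunction on the right does not hold.

Converse. This fails: k = 35 satisfies both congruences on the right (35 ≡ 3 mod 8 and 35 ≡ 0 mod 5) yet 35 ≡ 35 (mod 40), not 7.

Neither implication holds.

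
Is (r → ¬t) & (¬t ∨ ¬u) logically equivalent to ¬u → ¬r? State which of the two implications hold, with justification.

Neither direction holds.

(⟹) This fails. Under u = F, t = F, r = T, the left side is true but the right side is false.

(⟸) This fails. Under u = T, t = T, r = F, the left side is false but the right side is true.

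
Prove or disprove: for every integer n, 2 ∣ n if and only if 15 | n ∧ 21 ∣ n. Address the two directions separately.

Neither implication holds.

[⇒] This fails: take n = 2. Certainly 2 ∣ 2, but 15 ∤ 2.

[⇐] This fails: take n = 105. Both 15 ∣ 105 and 21 ∣ 105, yet 105 is not a multiple of 2 (since 105 = 52·2 + 1), so 2 ∤ 105.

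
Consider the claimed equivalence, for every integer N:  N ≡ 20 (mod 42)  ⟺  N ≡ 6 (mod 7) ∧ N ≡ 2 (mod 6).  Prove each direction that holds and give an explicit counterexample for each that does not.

The biconditional holds.

Converse. If N ≡ 6 (mod 7) and N ≡ 2 (mod 6), then by the Chinese remainder theorem N ≡ 20 (mod 42). This is exactly N ≡ 20 (mod 42).

Forward direction. Suppose N ≡ 20 (mod 42); write N = 42j + 20. Since 7 ∣ 42, reducing mod 7 gives N ≡ 20 ≡ 6 (mod 7); since 6 ∣ 42, reducing mod 6 gives N ≡ 20 ≡ 2 (mod 6).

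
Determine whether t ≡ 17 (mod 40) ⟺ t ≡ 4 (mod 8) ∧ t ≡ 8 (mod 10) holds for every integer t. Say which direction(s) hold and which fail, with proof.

(→) This fails: t = 17 gives 17 ≡ 17 (mod 40) but 17 ≡ 1 (mod 8), so the conjunction on the right does not hold.

(←) This fails: t = 28 satisfies both congruences on the right (28 ≡ 4 mod 8 and 28 ≡ 8 mod 10) yet 28 ≡ 28 (mod 40), not 17.

(⇒) fails and (⇐) fails.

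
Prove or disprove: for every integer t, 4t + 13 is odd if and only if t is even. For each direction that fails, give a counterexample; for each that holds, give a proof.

Only the reverse direction holds.

[⇒] This fails: take t = 7. Then 4t + 13 = 41, which is odd, yet t = 7 is odd, not even.

[⇐] Suppose t is even. Since 4 is even, 4t is even for every t, so 4t + 13 has the same parity as 13, which is odd. Hence 4t + 13 is odd.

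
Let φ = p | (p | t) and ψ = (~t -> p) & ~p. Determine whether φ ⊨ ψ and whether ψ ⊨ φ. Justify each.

Only the converse holds.

(⟹) This fails. Under t = F, p = T, the left side is true but the right side is false.

(⟸) Assume the antecedent. If t is true, p | (p | t) reduces to true regardless of the other variables. If t is false, the antecedent cannot hold. Either way p | (p | t) holds.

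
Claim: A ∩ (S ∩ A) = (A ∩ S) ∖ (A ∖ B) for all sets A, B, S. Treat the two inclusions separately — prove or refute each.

(⊆) This inclusion fails. Take A = {1}, B = ∅, S = {1}; then 1 ∈ A ∩ (S ∩ A) but 1 ∉ (A ∩ S) ∖ (A ∖ B).

(⊇) Let x ∈ (A ∩ S) ∖ (A ∖ B). Then x ∈ A ∩ B ∩ S, from which x ∈ A ∩ (S ∩ A).

(⊆) fails; (⊇) holds.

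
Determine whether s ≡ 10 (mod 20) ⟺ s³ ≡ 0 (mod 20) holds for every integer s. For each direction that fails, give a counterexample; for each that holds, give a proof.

Only the forward direction holds.

Converse. This fails: take s = 0. Then 0³ = 0 ≡ 0 (mod 20), yet 0 ≡ 0 (mod 20), not 10.

Forward direction. Suppose s ≡ 10 (mod 20). Write s = 20j + 10. Then (20j + 10)³ = 8000j³ + 12000j² + 6000j + 1000 = 20(400j³ + 600j² + 300j + 50) + 0, so s³ ≡ 0 (mod 20).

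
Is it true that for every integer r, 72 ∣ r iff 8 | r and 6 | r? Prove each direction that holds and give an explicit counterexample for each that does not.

The forward direction holds; the converse fails.

(⟹) If 72 ∣ r, write r = 72q. Since 72 = 9·8, r = 8·(9q), so 8 ∣ r; and since 72 = 12·6, r = 6·(12q), so 6 ∣ r.

(⟸) This fails: take r = 24. Both 8 ∣ 24 and 6 ∣ 24, yet 24 is not a multiple of 72 (since 24 = 0·72 + 24), so 72 ∤ 24.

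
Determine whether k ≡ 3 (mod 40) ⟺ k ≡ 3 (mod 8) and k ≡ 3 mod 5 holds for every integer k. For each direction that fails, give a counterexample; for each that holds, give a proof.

[⇐] If k ≡ 3 (mod 8) and k ≡ 3 (mod 5), then by the Chinese remainder theorem k ≡ 3 (mod 40). This is exactly k ≡ 3 (mod 40).

[⇒] Suppose k ≡ 3 (mod 40); write k = 40j + 3. Since 8 ∣ 40, reducing mod 8 gives k ≡ 3 (mod 8); since 5 ∣ 40, reducing mod 5 gives k ≡ 3 (mod 5).

Both directions hold; the statement is true.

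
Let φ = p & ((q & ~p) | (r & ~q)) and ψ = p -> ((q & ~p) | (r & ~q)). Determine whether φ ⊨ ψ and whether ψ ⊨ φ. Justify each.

Only the forward direction holds.

(⇐) This fails. Under r = F, p = F, q = F, the left side is false but the right side is true.

(⇒) Assume the antecedent. If r is true, the antecedent forces (r = T, p = T, q = F), and p -> ((q & ~p) | (r & ~q)) holds there. If r is false, the antecedent cannot hold. Either way p -> ((q & ~p) | (r & ~q)) holds.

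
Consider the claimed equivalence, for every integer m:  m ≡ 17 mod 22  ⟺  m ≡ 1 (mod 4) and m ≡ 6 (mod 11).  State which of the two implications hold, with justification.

(⟹) This fails: m = 39 gives 39 ≡ 17 (mod 22) but 39 ≡ 3 (mod 4), so the conjunction on the right does not hold.

(⟸) Conversely, if m ≡ 1 (mod 4) and m ≡ 6 (mod 11), then by the Chinese remainder theorem m ≡ 17 (mod 44). Since 17 ≡ 17 (mod 22) and 22 ∣ 44, we get m ≡ 17 (mod 22).

(⇒) fails; (⇐) holds.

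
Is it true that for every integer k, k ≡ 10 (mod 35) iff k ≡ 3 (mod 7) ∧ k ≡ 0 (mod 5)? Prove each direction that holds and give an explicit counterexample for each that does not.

(⟹) Suppose k ≡ 10 (mod 35); write k = 35j + 10. Since 7 ∣ 35, reducing mod 7 gives k ≡ 10 ≡ 3 (mod 7); since 5 ∣ 35, reducing mod 5 gives k ≡ 10 ≡ 0 (mod 5).

(⟸) Conversely, if k ≡ 3 (mod 7) and k ≡ 0 (mod 5), then by the Chinese remainder theorem k ≡ 10 (mod 35). This is exactly k ≡ 10 (mod 35).

Equivalent; both directions hold.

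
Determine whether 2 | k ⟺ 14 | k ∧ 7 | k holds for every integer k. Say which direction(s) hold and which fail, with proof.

[⇒] This fails: take k = 2. Certainly 2 ∣ 2, but 14 ∤ 2.

[⇐] Suppose 14 ∣ k and 7 ∣ k. Any common multiple of 14 and 7 is a multiple of their lcm; here lcm(14, 7) = 14·7/gcd(14, 7) = 98/7 = 14, so 14 ∣ k. Since 2 ∣ 14, it follows that 2 ∣ k.

The forward direction fails; the converse holds.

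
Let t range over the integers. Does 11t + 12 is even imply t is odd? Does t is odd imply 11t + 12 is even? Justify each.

[⇒] This fails: t = 4 gives 11t + 12 = 56, which is even, but 4 is even, not odd.

[⇐] This also fails: t = 3 is odd, but 11t + 12 = 45 is odd, not even.

Both directions fail.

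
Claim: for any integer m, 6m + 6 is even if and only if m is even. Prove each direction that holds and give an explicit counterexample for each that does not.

(⇒) fails; (⇐) holds.

[⇐] Suppose m is even. Since 6 is even, 6m is even for every m, so 6m + 6 has the same parity as 6, which is even. Hence 6m + 6 is even.

[⇒] This fails: take m = 3. Then 6m + 6 = 24, which is even, yet m = 3 is odd, not even.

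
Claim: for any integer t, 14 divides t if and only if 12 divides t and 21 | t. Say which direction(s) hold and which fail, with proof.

Converse. Suppose 12 ∣ t and 21 ∣ t. Any common multiple of 12 and 21 is a multiple of their lcm; here lcm(12, 21) = 12·21/gcd(12, 21) = 252/3 = 84, so 84 ∣ t. Since 14 ∣ 84, it follows that 14 ∣ t.

Forward direction. This fails: take t = 14. Certainly 14 ∣ 14, but 12 ∤ 14.

The forward direction fails; the converse holds.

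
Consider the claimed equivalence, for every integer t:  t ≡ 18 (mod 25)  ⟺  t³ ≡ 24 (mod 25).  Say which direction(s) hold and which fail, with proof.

Neither direction holds.

Forward direction. This fails: take t = 18. Then 18 ≡ 18 (mod 25), but 18³ = 5832 ≡ 7 (mod 25), not 24.

Converse. This fails: take t = 24. Then 24³ = 13824 ≡ 24 (mod 25), yet 24 ≡ 24 (mod 25), not 18.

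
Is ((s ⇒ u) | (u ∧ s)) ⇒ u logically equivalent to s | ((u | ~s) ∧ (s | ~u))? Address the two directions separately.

(⇒) fails and (⇐) fails.

(→) This fails. Under u = T, s = F, the left side is true but the right side is false.

(←) This fails. Under u = F, s = F, the left side is false but the right side is true.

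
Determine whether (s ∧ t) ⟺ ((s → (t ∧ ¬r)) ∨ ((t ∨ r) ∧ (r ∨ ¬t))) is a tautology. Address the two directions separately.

(⇒) Assume the antecedent. If r is true, the consequent reduces to true regardless of the other variables. If r is false, the antecedent forces (r = F, s = T, t = T), and the consequent holds there. Either way the consequent holds.

(⇐) This fails. Under r = F, s = F, t = F, the left side is false but the right side is true.

Only the forward implication holds.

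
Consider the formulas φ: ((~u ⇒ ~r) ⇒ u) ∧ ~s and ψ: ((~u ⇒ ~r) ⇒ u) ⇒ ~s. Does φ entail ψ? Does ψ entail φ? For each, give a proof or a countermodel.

(⇒) Assume the antecedent. If s is true, the antecedent cannot hold. If s is false, ((~u ⇒ ~r) ⇒ u) ⇒ ~s reduces to true regardless of the other variables. Either way ((~u ⇒ ~r) ⇒ u) ⇒ ~s holds.

(⇐) This fails. Under s = F, r = F, u = F, the left side is false but the right side is true.

Not equivalent: only (⇒) holds.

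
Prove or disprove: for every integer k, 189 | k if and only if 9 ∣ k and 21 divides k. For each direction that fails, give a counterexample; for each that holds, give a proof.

Not equivalent: only (⇒) holds.

(⇒) If 189 ∣ k, write k = 189q. Since 189 = 21·9, k = 9·(21q), so 9 ∣ k; and since 189 = 9·21, k = 21·(9q), so 21 ∣ k.

(⇐) This fails: take k = 63. Both 9 ∣ 63 and 21 ∣ 63, yet 63 is not a multiple of 189 (since 63 = 0·189 + 63), so 189 ∤ 63.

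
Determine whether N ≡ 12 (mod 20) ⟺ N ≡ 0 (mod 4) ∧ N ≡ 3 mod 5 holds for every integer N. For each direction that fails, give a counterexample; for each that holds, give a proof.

Neither implication holds.

(⇒) This fails: N = 12 gives 12 ≡ 12 (mod 20) but 12 ≡ 2 (mod 5), so the conjunction on the right does not hold.

(⇐) This fails: N = 8 satisfies both congruences on the right (8 ≡ 0 mod 4 and 8 ≡ 3 mod 5) yet 8 ≡ 8 (mod 20), not 12.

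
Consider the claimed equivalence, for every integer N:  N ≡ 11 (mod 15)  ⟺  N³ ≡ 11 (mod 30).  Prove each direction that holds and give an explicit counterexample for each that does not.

(⟹) This fails: take N = 26. Then 26 ≡ 11 (mod 15), but 26³ = 17576 ≡ 26 (mod 30), not 11.

(⟸) Conversely, the residues r modulo 30 with r³ ≡ 11 (mod 30) are exactly {11}, and each is ≡ 11 (mod 15).

Only the reverse direction holds.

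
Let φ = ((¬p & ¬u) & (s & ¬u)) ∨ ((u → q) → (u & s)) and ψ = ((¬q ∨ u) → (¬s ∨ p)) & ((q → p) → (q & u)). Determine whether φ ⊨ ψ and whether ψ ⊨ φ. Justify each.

Neither direction holds.

Forward direction. This fails. Under s = T, u = F, q = F, p = F, the left side is true but the right side is false.

Converse. This fails. Under s = F, u = F, q = T, p = F, the left side is false but the right side is true.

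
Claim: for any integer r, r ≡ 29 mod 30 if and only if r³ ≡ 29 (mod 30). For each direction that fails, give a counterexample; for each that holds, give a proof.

(→) Suppose r ≡ 29 mod 30. Write r = 30j + 29. Then (30j + 29)³ = 27000j³ + 78300j² + 75690j + 24389 = 30(900j³ + 2610j² + 2523j + 812) + 29, so r³ ≡ 29 (mod 30).

(←) Conversely, suppose r³ ≡ 29 (mod 30). The only residue r in {0, …, 29} with r³ ≡ 29 (mod 30) is r = 29, so r ≡ 29 (mod 30).

Equivalent; both directions hold.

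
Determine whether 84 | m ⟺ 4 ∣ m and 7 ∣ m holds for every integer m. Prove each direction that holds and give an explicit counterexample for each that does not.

(⟹) If 84 ∣ m, write m = 84q. Since 84 = 21·4, m = 4·(21q), so 4 ∣ m; and since 84 = 12·7, m = 7·(12q), so 7 ∣ m.

(⟸) This fails: take m = 28. Both 4 ∣ 28 and 7 ∣ 28, yet 28 is not a multiple of 84 (since 28 = 0·84 + 28), so 84 ∤ 28.

(⇒) holds; (⇐) fails.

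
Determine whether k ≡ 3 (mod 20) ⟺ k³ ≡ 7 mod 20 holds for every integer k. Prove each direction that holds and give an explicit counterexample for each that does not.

Both directions hold; the statement is true.

(⇒) Suppose k ≡ 3 (mod 20). Write k = 20j + 3. Then (20j + 3)³ = 8000j³ + 3600j² + 540j + 27 = 20(400j³ + 180j² + 27j + 1) + 7, so k³ ≡ 7 (mod 20).

(⇐) Conversely, suppose k³ ≡ 7 (mod 20). The only residue r in {0, …, 19} with r³ ≡ 7 (mod 20) is r = 3, so k ≡ 3 (mod 20).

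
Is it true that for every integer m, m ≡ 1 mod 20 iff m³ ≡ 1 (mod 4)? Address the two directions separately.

(⟹) Suppose m ≡ 1 (mod 20). Then m³ ≡ 1³ = 1 (mod 20), and since 4 ∣ 20, also m³ ≡ 1 (mod 4).

(⟸) This fails: take m = 5. Then 5³ = 125 ≡ 1 (mod 4), yet 5 ≡ 5 (mod 20), not 1.

The forward direction holds; the converse fails.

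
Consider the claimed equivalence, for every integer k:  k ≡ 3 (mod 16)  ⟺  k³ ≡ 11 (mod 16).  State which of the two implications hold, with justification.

(⟸) Suppose k³ ≡ 11 (mod 16). The only residue r in {0, …, 15} with r³ ≡ 11 (mod 16) is r = 3, so k ≡ 3 (mod 16).

(⟹) Suppose k ≡ 3 (mod 16). Write k = 16j + 3. Then (16j + 3)³ = 4096j³ + 2304j² + 432j + 27 = 16(256j³ + 144j² + 27j + 1) + 11, so k³ ≡ 11 (mod 16).

Equivalent; both directions hold.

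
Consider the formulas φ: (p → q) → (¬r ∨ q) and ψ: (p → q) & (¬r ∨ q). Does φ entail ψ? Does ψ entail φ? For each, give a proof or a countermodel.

(⇒) fails; (⇐) holds.

Converse. Assume the antecedent. If r is true, the antecedent forces (r = T, q = T, p = F) or (r = T, q = T, p = T), and (p → q) → (¬r ∨ q) holds there. If r is false, (p → q) → (¬r ∨ q) reduces to true regardless of the other variables. Either way (p → q) → (¬r ∨ q) holds.

Forward direction. This fails. Under r = F, q = F, p = T, the left side is true but the right side is false.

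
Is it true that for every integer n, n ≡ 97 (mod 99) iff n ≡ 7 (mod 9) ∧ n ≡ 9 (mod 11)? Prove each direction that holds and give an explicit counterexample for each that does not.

Forward direction. Suppose n ≡ 97 (mod 99); write n = 99j + 97. Since 9 ∣ 99, reducing mod 9 gives n ≡ 97 ≡ 7 (mod 9); since 11 ∣ 99, reducing mod 11 gives n ≡ 97 ≡ 9 (mod 11).

Converse. If n ≡ 7 (mod 9) and n ≡ 9 (mod 11), then by the Chinese remainder theorem n ≡ 97 (mod 99). This is exactly n ≡ 97 (mod 99).

The biconditional holds.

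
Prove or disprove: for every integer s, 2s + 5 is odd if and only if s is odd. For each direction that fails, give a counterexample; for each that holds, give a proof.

Only the converse holds.

(⇒) This fails: take s = 0. Then 2s + 5 = 5, which is odd, yet s = 0 is even, not odd.

(⇐) Suppose s is odd. Since 2 is even, 2s is even for every s, so 2s + 5 has the same parity as 5, which is odd. Hence 2s + 5 is odd.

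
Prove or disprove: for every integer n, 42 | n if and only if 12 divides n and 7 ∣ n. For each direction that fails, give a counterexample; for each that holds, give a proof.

Not equivalent: only (⇐) holds.

Converse. Suppose 12 ∣ n and 7 ∣ n. Any common multiple of 12 and 7 is a multiple of their lcm; here gcd(12, 7) = 1, so lcm(12, 7) = 12·7 = 84, so 84 ∣ n. Since 42 ∣ 84, it follows that 42 ∣ n.

Forward direction. This fails: take n = 42. Certainly 42 ∣ 42, but 12 ∤ 42.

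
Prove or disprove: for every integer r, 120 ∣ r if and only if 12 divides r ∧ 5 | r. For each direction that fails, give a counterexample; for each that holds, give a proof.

[⇒] If 120 ∣ r, write r = 120q. Since 120 = 10·12, r = 12·(10q), so 12 ∣ r; and since 120 = 24·5, r = 5·(24q), so 5 ∣ r.

[⇐] This fails: take r = 60. Both 12 ∣ 60 and 5 ∣ 60, yet 60 is not a multiple of 120 (since 60 = 0·120 + 60), so 120 ∤ 60.

Only the forward direction holds.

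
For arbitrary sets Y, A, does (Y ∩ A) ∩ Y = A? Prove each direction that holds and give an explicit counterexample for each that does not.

Only the forward inclusion holds.

(⟹) Let x ∈ (Y ∩ A) ∩ Y. Then x ∈ Y ∩ A, from which x ∈ A.

(⟸) This inclusion fails. Take Y = ∅, A = {1}; then 1 ∈ A but 1 ∉ (Y ∩ A) ∩ Y.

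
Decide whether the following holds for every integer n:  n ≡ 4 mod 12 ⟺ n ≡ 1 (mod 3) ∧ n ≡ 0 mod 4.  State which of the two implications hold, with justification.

(⇒) Suppose n ≡ 4 (mod 12); write n = 12j + 4. Since 3 ∣ 12, reducing mod 3 gives n ≡ 4 ≡ 1 (mod 3); since 4 ∣ 12, reducing mod 4 gives n ≡ 4 ≡ 0 (mod 4).

(⇐) Conversely, if n ≡ 1 (mod 3) and n ≡ 0 (mod 4), then by the Chinese remainder theorem n ≡ 4 (mod 12). This is exactly n ≡ 4 (mod 12).

Both implications hold.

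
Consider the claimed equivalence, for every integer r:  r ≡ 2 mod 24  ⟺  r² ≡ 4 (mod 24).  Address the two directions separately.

(→) Suppose r ≡ 2 mod 24. Write r = 24j + 2. Then (24j + 2)² = 576j² + 96j + 4 = 24(24j² + 4j) + 4, so r² ≡ 4 (mod 24).

(←) This fails: take r = 10. Then 10² = 100 ≡ 4 (mod 24), yet 10 ≡ 10 (mod 24), not 2.

(⇒) holds; (⇐) fails.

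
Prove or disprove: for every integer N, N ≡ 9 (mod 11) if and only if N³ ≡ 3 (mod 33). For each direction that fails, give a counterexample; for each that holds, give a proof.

Not equivalent: only (⇐) holds.

(⇒) This fails: take N = 20. Then 20 ≡ 9 (mod 11), but 20³ = 8000 ≡ 14 (mod 33), not 3.

(⇐) Conversely, the residues r modulo 33 with r³ ≡ 3 (mod 33) are exactly {9}, and each is ≡ 9 (mod 11).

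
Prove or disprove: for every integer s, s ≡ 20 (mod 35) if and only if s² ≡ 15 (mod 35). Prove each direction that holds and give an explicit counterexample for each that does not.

(⇒) holds; (⇐) fails.

[⇐] This fails: take s = 15. Then 15² = 225 ≡ 15 (mod 35), yet 15 ≡ 15 (mod 35), not 20.

[⇒] Suppose s ≡ 20 (mod 35). Write s = 35j + 20. Then (35j + 20)² = 1225j² + 1400j + 400 = 35(35j² + 40j + 11) + 15, so s² ≡ 15 (mod 35).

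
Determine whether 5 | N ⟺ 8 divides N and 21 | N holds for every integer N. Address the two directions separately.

Both directions fail.

(⟹) This fails: take N = 5. Certainly 5 ∣ 5, but 8 ∤ 5.

(⟸) This fails: take N = 168. Both 8 ∣ 168 and 21 ∣ 168, yet 168 is not a multiple of 5 (since 168 = 33·5 + 3), so 5 ∤ 168.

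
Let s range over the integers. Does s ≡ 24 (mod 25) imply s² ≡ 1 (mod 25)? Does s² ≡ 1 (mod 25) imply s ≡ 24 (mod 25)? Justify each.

Only the forward direction holds.

(→) Suppose s ≡ 24 (mod 25). Write s = 25j + 24. Then (25j + 24)² = 625j² + 1200j + 576 = 25(25j² + 48j + 23) + 1, so s² ≡ 1 (mod 25).

(←) This fails: take s = 1. Then 1² = 1 ≡ 1 (mod 25), yet 1 ≡ 1 (mod 25), not 24.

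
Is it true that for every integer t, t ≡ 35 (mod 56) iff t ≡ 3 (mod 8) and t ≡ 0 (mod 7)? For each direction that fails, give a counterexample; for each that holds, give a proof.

Both implications hold.

(⟹) Suppose t ≡ 35 (mod 56); write t = 56j + 35. Since 8 ∣ 56, reducing mod 8 gives t ≡ 35 ≡ 3 (mod 8); since 7 ∣ 56, reducing mod 7 gives t ≡ 35 ≡ 0 (mod 7).

(⟸) Conversely, if t ≡ 3 (mod 8) and t ≡ 0 (mod 7), then by the Chinese remainder theorem t ≡ 35 (mod 56). This is exactly t ≡ 35 (mod 56).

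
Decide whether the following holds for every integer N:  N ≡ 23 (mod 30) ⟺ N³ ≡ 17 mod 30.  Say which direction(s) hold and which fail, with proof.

The biconditional holds.

[⇒] Suppose N ≡ 23 (mod 30). Write N = 30j + 23. Then (30j + 23)³ = 27000j³ + 62100j² + 47610j + 12167 = 30(900j³ + 2070j² + 1587j + 405) + 17, so N³ ≡ 17 (mod 30).

[⇐] Conversely, suppose N³ ≡ 17 (mod 30). The only residue r in {0, …, 29} with r³ ≡ 17 (mod 30) is r = 23, so N ≡ 23 (mod 30).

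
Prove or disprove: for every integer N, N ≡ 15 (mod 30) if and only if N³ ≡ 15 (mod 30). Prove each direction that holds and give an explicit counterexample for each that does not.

Converse. Suppose N³ ≡ 15 (mod 30). The only residue r in {0, …, 29} with r³ ≡ 15 (mod 30) is r = 15, so N ≡ 15 (mod 30).

Forward direction. Suppose N ≡ 15 (mod 30). Write N = 30j + 15. Then (30j + 15)³ = 27000j³ + 40500j² + 20250j + 3375 = 30(900j³ + 1350j² + 675j + 112) + 15, so N³ ≡ 15 (mod 30).

Both directions hold; the statement is true.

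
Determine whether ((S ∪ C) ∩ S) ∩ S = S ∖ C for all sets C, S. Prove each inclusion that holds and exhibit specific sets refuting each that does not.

The sets are not equal: only the reverse inclusion holds.

(⊇) Let x ∈ S ∖ C. Then x ∈ S and x ∉ C, from which x ∈ ((S ∪ C) ∩ S) ∩ S.

(⊆) This inclusion fails. Take C = {1}, S = {1}; then 1 ∈ ((S ∪ C) ∩ S) ∩ S but 1 ∉ S ∖ C.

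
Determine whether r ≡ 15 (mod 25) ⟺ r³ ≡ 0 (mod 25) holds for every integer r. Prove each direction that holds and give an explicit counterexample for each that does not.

The forward direction holds; the converse fails.

[⇒] Suppose r ≡ 15 (mod 25). Write r = 25j + 15. Then (25j + 15)³ = 15625j³ + 28125j² + 16875j + 3375 = 25(625j³ + 1125j² + 675j + 135) + 0, so r³ ≡ 0 (mod 25).

[⇐] This fails: take r = 0. Then 0³ = 0 ≡ 0 (mod 25), yet 0 ≡ 0 (mod 25), not 15.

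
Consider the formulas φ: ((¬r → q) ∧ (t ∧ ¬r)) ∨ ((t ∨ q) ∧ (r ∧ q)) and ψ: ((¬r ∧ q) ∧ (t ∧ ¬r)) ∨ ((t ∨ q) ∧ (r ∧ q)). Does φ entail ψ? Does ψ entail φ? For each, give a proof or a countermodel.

[⇒] Assume the antecedent. If r is true, the antecedent forces (r = T, t = F, q = T) or (r = T, t = T, q = T), and the consequent holds there. If r is false, the antecedent forces (r = F, t = T, q = T), and the consequent holds there. Either way the consequent holds.

[⇐] Assume the antecedent. If r is true, the antecedent forces (r = T, t = F, q = T) or (r = T, t = T, q = T), and the consequent holds there. If r is false, the antecedent forces (r = F, t = T, q = T), and the consequent holds there. Either way the consequent holds.

Both directions hold.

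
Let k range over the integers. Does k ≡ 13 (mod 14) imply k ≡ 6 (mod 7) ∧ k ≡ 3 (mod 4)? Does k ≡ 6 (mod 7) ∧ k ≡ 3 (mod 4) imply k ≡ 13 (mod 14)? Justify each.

(⇒) fails; (⇐) holds.

[⇒] This fails: k = 13 gives 13 ≡ 13 (mod 14) but 13 ≡ 1 (mod 4), so the conjunction on the right does not hold.

[⇐] Conversely, if k ≡ 6 (mod 7) and k ≡ 3 (mod 4), then by the Chinese remainder theorem k ≡ 27 (mod 28). Since 27 ≡ 13 (mod 14) and 14 ∣ 28, we get k ≡ 13 (mod 14).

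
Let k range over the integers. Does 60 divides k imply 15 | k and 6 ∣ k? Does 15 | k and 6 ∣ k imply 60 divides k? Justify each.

(⇒) If 60 ∣ k, write k = 60q. Since 60 = 4·15, k = 15·(4q), so 15 ∣ k; and since 60 = 10·6, k = 6·(10q), so 6 ∣ k.

(⇐) This fails: take k = 30. Both 15 ∣ 30 and 6 ∣ 30, yet 30 is not a multiple of 60 (since 30 = 0·60 + 30), so 60 ∤ 30.

Only the forward direction holds.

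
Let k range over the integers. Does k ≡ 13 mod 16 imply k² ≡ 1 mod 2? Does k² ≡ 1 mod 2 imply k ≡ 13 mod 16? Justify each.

Not equivalent: only (⇒) holds.

(⇒) Suppose k ≡ 13 (mod 16). Then k² ≡ 13² = 169 (mod 16), and since 2 ∣ 16, also k² ≡ 1 (mod 2).

(⇐) This fails: take k = 1. Then 1² = 1 ≡ 1 (mod 2), yet 1 ≡ 1 (mod 16), not 13.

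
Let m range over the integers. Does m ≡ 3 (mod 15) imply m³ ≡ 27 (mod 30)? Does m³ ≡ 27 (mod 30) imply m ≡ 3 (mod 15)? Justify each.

Not equivalent: only (⇐) holds.

[⇐] The residues r modulo 30 with r³ ≡ 27 (mod 30) are exactly {3}, and each is ≡ 3 (mod 15).

[⇒] This fails: take m = 18. Then 18 ≡ 3 (mod 15), but 18³ = 5832 ≡ 12 (mod 30), not 27.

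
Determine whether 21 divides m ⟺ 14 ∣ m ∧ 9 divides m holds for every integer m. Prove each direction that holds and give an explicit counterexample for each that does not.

Only the converse holds.

(⟹) This fails: take m = 21. Certainly 21 ∣ 21, but 14 ∤ 21.

(⟸) Suppose 14 ∣ m and 9 ∣ m. Any common multiple of 14 and 9 is a multiple of their lcm; here gcd(14, 9) = 1, so lcm(14, 9) = 14·9 = 126, so 126 ∣ m. Since 21 ∣ 126, it follows that 21 ∣ m.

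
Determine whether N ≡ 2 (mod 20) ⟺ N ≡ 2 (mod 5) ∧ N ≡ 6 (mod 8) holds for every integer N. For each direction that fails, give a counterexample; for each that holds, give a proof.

(⇒) This fails: N = 2 gives 2 ≡ 2 (mod 20) but 2 ≡ 2 (mod 8), so the conjunction on the right does not hold.

(⇐) Conversely, if N ≡ 2 (mod 5) and N ≡ 6 (mod 8), then by the Chinese remainder theorem N ≡ 22 (mod 40). Since 22 ≡ 2 (mod 20) and 20 ∣ 40, we get N ≡ 2 (mod 20).

Only the reverse direction holds.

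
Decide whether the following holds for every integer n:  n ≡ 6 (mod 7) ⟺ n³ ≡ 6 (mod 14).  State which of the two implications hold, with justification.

Neither direction holds.

(⟹) This fails: take n = 13. Then 13 ≡ 6 (mod 7), but 13³ = 2197 ≡ 13 (mod 14), not 6.

(⟸) This fails: take n = 10. Then 10³ = 1000 ≡ 6 (mod 14), yet 10 ≡ 3 (mod 7), not 6.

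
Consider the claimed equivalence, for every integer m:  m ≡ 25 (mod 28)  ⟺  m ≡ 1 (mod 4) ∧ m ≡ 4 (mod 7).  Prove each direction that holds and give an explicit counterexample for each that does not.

(→) Suppose m ≡ 25 (mod 28); write m = 28j + 25. Since 4 ∣ 28, reducing mod 4 gives m ≡ 25 ≡ 1 (mod 4); since 7 ∣ 28, reducing mod 7 gives m ≡ 25 ≡ 4 (mod 7).

(←) Conversely, if m ≡ 1 (mod 4) and m ≡ 4 (mod 7), then by the Chinese remainder theorem m ≡ 25 (mod 28). This is exactly m ≡ 25 (mod 28).

The biconditional holds.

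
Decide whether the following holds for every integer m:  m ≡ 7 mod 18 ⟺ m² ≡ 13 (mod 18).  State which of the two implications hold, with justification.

Only the forward implication holds.

(⇒) Suppose m ≡ 7 mod 18. Write m = 18j + 7. Then (18j + 7)² = 324j² + 252j + 49 = 18(18j² + 14j + 2) + 13, so m² ≡ 13 (mod 18).

(⇐) This fails: take m = 11. Then 11² = 121 ≡ 13 (mod 18), yet 11 ≡ 11 (mod 18), not 7.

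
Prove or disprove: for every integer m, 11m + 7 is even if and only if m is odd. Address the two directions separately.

Both directions hold.

(→) Suppose 11m + 7 is even. Since 11 is odd, 11m and m have the same parity, so 11m + 7 ≡ m + 7 (mod 2). As 7 is odd, 11m + 7 is even exactly when m is odd. Thus m is odd.

(←) Conversely, suppose m is odd; write m = 2j + 1. Then 11m + 7 = 11·(2j + 1) + 7 = 2·11j + 18, which is even.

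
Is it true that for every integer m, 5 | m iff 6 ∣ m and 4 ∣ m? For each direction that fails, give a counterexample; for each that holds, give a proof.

Both directions fail.

(⟹) This fails: take m = 5. Certainly 5 ∣ 5, but 6 ∤ 5.

(⟸) This fails: take m = 12. Both 6 ∣ 12 and 4 ∣ 12, yet 12 is not a multiple of 5 (since 12 = 2·5 + 2), so 5 ∤ 12.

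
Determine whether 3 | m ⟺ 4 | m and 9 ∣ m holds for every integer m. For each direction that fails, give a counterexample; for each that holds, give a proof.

(⇒) This fails: take m = 3. Certainly 3 ∣ 3, but 4 ∤ 3.

(⇐) Suppose 4 ∣ m and 9 ∣ m. Any common multiple of 4 and 9 is a multiple of their lcm; here gcd(4, 9) = 1, so lcm(4, 9) = 4·9 = 36, so 36 ∣ m. Since 3 ∣ 36, it follows that 3 ∣ m.

Only the converse holds.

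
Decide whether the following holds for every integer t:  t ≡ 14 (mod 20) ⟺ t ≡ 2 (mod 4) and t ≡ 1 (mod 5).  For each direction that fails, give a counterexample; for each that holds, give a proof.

Forward direction. This fails: t = 14 gives 14 ≡ 14 (mod 20) but 14 ≡ 4 (mod 5), so the conjunction on the right does not hold.

Converse. This fails: t = 6 satisfies both congruences on the right (6 ≡ 2 mod 4 and 6 ≡ 1 mod 5) yet 6 ≡ 6 (mod 20), not 14.

Neither direction holds.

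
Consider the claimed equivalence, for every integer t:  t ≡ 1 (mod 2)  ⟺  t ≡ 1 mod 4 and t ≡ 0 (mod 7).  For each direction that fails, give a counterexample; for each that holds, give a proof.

(⇐) If t ≡ 1 (mod 4) and t ≡ 0 (mod 7), then by the Chinese remainder theorem t ≡ 21 (mod 28). Since 21 ≡ 1 (mod 2) and 2 ∣ 28, we get t ≡ 1 (mod 2).

(⇒) This fails: t = 1 gives 1 ≡ 1 (mod 2) but 1 ≡ 1 (mod 7), so the conjunction on the right does not hold.

Only the converse holds.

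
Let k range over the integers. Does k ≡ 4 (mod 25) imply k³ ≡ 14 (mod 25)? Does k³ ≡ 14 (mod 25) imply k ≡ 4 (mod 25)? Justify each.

Both implications hold.

(←) Suppose k³ ≡ 14 (mod 25). The only residue r in {0, …, 24} with r³ ≡ 14 (mod 25) is r = 4, so k ≡ 4 (mod 25).

(→) Suppose k ≡ 4 (mod 25). Write k = 25j + 4. Then (25j + 4)³ = 15625j³ + 7500j² + 1200j + 64 = 25(625j³ + 300j² + 48j + 2) + 14, so k³ ≡ 14 (mod 25).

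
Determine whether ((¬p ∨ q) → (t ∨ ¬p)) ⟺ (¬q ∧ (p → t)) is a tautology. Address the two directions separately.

[⇐] Assume the antecedent. If p is true, the antecedent forces (p = T, q = F, t = T), and (¬p ∨ q) → (t ∨ ¬p) holds there. If p is false, (¬p ∨ q) → (t ∨ ¬p) reduces to true regardless of the other variables. Either way (¬p ∨ q) → (t ∨ ¬p) holds.

[⇒] This fails. Under p = T, q = F, t = F, the left side is true but the right side is false.

Only the converse holds.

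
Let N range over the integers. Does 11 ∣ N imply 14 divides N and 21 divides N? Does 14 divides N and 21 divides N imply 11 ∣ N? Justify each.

Neither direction holds.

(⇒) This fails: take N = 11. Certainly 11 ∣ 11, but 14 ∤ 11.

(⇐) This fails: take N = 42. Both 14 ∣ 42 and 21 ∣ 42, yet 42 is not a multiple of 11 (since 42 = 3·11 + 9), so 11 ∤ 42.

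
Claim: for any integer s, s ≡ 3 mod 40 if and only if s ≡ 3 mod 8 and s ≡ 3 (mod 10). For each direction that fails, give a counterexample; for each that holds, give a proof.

[⇒] Suppose s ≡ 3 (mod 40); write s = 40j + 3. Since 8 ∣ 40, reducing mod 8 gives s ≡ 3 (mod 8); since 10 ∣ 40, reducing mod 10 gives s ≡ 3 (mod 10).

[⇐] Conversely, if s ≡ 3 (mod 8) and s ≡ 3 (mod 10), then by the Chinese remainder theorem s ≡ 3 (mod 40). This is exactly s ≡ 3 (mod 40).

Both directions hold; the statement is true.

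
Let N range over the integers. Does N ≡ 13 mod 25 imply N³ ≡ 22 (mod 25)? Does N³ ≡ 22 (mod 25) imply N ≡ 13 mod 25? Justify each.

Forward direction. Suppose N ≡ 13 mod 25. Write N = 25j + 13. Then (25j + 13)³ = 15625j³ + 24375j² + 12675j + 2197 = 25(625j³ + 975j² + 507j + 87) + 22, so N³ ≡ 22 (mod 25).

Converse. Suppose N³ ≡ 22 (mod 25). The only residue r in {0, …, 24} with r³ ≡ 22 (mod 25) is r = 13, so N ≡ 13 (mod 25).

Both directions hold.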